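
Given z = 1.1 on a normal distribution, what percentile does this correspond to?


CDF(z) = 0.5 * (1 + erf(z/sqrt(2)))
erf(0.7778) = 0.7287
CDF = 0.8643
Percentile rank = 0.8643 * 100 = 86.43

86.43


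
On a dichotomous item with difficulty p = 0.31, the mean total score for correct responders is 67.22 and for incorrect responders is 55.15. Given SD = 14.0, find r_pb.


q = 1 - p = 0.69
rpb = ((M1 - M0) / SD) * sqrt(p * q)
rpb = ((67.22 - 55.15) / 14.0) * sqrt(0.31 * 0.69)
rpb = 0.3987

0.3987


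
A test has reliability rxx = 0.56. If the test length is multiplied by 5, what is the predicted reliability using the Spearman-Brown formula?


r_new = (n * rxx) / (1 + (n-1) * rxx)
r_new = (5 * 0.56) / (1 + 4 * 0.56)
r_new = 2.8 / 3.24
r_new = 0.8642

0.8642


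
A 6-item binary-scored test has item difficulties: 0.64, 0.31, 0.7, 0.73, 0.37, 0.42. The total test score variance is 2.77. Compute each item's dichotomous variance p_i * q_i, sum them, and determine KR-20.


For each item, compute p_i * q_i:
  Item 1: 0.64 * 0.36 = 0.2304
  Item 2: 0.31 * 0.69 = 0.2139
  Item 3: 0.7 * 0.3 = 0.21
  Item 4: 0.73 * 0.27 = 0.1971
  Item 5: 0.37 * 0.63 = 0.2331
  Item 6: 0.42 * 0.58 = 0.2436
Sum(p_i * q_i) = 0.2304 + 0.2139 + 0.21 + 0.1971 + 0.2331 + 0.2436 = 1.3281
KR-20 = (k/(k-1)) * (1 - Sum(p_i*q_i) / Var_total)
= (6/5) * (1 - 1.3281/2.77)
= 1.2 * 0.5205
KR-20 = 0.6246

0.6246


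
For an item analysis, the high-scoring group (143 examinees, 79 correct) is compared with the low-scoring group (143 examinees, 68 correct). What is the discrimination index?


p_upper = 79/143 = 0.5524
p_lower = 68/143 = 0.4755
D = 0.5524 - 0.4755 = 0.0769

0.0769


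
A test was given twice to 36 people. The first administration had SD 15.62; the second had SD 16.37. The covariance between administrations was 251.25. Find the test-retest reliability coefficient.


r = cov(X,Y) / (SD_X * SD_Y)
r = 251.25 / (15.62 * 16.37)
r = 251.25 / 255.6994
r = 0.9826

0.9826


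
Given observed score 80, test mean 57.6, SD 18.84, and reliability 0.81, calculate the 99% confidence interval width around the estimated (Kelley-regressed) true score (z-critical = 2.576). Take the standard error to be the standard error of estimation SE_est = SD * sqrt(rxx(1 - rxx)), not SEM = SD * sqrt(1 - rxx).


True score estimate = 0.81*80 + 0.19*57.6 = 75.744
SE_est = SD * sqrt(rxx * (1 - rxx)) = 18.84 * sqrt(0.81 * 0.19) = 18.84 * sqrt(0.1539) = 7.390949
CI = T_est +/- z * SE_est, so width = 2 * z * SE_est = 2 * 2.576 * 7.390949
Width = 38.0782

38.0782


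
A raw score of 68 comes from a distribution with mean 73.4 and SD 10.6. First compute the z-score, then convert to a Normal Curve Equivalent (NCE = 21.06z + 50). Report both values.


z = (X - mean) / SD = (68 - 73.4) / 10.6
z = -5.4 / 10.6
z = -0.5094
NCE = NCE = 21.06z + 50
Carry z at full precision (z = -5.4 / 10.6) into the conversion:
NCE = 21.06 * (-5.4 / 10.6) + 50 = -113.724 / 10.6 + 50
NCE = -10.7287 + 50
NCE = 39.2713

39.2713


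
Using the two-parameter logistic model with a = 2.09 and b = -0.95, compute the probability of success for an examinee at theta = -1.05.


a*(theta - b) = 2.09 * (-1.05 - -0.95) = -0.209
exp(--0.209) = 1.2324
P = 1 / (1 + 1.2324)
P = 0.4479

0.4479


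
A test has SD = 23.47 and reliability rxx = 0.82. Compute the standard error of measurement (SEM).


SEM = SD * sqrt(1 - rxx)
SEM = 23.47 * sqrt(1 - 0.82)
SEM = 23.47 * sqrt(0.18) = 23.47 * 0.424264
SEM = 9.9575

9.9575


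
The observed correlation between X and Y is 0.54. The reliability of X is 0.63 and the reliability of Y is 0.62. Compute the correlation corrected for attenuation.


r_corrected = rxy / sqrt(rxx * ryy)
= 0.54 / sqrt(0.63 * 0.62)
= 0.54 / sqrt(0.3906)
= 0.54 / 0.62498
r_corrected = 0.864

0.864


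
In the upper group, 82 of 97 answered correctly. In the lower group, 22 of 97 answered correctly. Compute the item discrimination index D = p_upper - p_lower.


p_upper = 82/97 = 0.8454
p_lower = 22/97 = 0.2268
D = 0.8454 - 0.2268 = 0.6186

0.6186


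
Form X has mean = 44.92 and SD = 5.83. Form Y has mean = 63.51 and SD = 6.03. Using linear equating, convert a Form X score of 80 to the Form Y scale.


slope = SD_Y / SD_X = 6.03 / 5.83 ~ 1.0343
intercept = mean_Y - slope * mean_X = 63.51 - (6.03 / 5.83) * 44.92 ~ 17.049
Y = slope * X + intercept. To avoid rounding drift from the rounded slope/intercept, evaluate the equivalent form Y = mean_Y + SD_Y * (X - mean_X) / SD_X at full precision:
Y = 63.51 + 6.03 * (80 - 44.92) / 5.83
Y = 63.51 + 6.03 * 35.08 / 5.83
Y = 63.51 + 211.5324 / 5.83
Y = 63.51 + 36.2834
Y = 99.7934

99.7934


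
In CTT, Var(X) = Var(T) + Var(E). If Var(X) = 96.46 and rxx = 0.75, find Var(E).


var_true = rxx * var_obs = 0.75 * 96.46 = 72.345
var_error = var_obs - var_true
var_error = 96.46 - 72.345
var_error = 24.115

24.115


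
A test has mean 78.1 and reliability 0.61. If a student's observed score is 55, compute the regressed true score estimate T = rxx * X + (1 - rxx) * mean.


T_est = rxx * X + (1 - rxx) * mean
T_est = 0.61 * 55 + 0.39 * 78.1
T_est = 33.55 + 30.459
T_est = 64.009

64.009


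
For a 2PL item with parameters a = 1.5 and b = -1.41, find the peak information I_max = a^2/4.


For 2PL, max info at theta = b = -1.41
I_max = a^2 / 4 = 1.5^2 / 4
= 2.25 / 4
I_max = 0.5625

0.5625


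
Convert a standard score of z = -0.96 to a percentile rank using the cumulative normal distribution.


CDF(z) = 0.5 * (1 + erf(z/sqrt(2)))
erf(-0.6788) = -0.6629
CDF = 0.1685
Percentile rank = 0.1685 * 100 = 16.85

16.85


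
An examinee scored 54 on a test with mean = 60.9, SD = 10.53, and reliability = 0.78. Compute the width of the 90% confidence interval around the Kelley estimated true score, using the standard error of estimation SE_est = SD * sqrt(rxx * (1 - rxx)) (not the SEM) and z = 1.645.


True score estimate = 0.78*54 + 0.22*60.9 = 55.518
SE_est = SD * sqrt(rxx * (1 - rxx)) = 10.53 * sqrt(0.78 * 0.22) = 10.53 * sqrt(0.1716) = 4.362014
CI = T_est +/- z * SE_est, so width = 2 * z * SE_est = 2 * 1.645 * 4.362014
Width = 14.351

14.351


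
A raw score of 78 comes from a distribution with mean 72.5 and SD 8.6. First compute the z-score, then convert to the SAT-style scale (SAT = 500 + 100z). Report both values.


z = (X - mean) / SD = (78 - 72.5) / 8.6
z = 5.5 / 8.6
z = 0.6395
SAT-scale = SAT = 500 + 100z
Carry z at full precision (z = 5.5 / 8.6) into the conversion:
SAT-scale = 500 + 100 * (5.5 / 8.6) = 500 + 550 / 8.6
SAT-scale = 500 + 63.9535
SAT-scale = 563.9535

563.9535


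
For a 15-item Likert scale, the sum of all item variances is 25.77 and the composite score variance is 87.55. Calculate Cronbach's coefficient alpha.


alpha = (k/(k-1)) * (1 - sum(si^2)/s_total^2)
= (15/14) * (1 - 25.77/87.55)
alpha = 0.7561

0.7561


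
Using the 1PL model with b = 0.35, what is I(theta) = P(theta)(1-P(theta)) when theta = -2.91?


P = 1/(1+exp(-(-2.91-0.35))) = 0.037
I = P*(1-P) = 0.037 * 0.963
I = 0.0356

0.0356


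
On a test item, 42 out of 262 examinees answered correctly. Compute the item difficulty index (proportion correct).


Item difficulty p = number correct / total examinees
p = 42 / 262
p = 0.1603

0.1603


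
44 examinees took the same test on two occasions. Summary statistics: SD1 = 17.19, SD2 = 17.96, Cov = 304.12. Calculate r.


r = cov(X,Y) / (SD_X * SD_Y)
r = 304.12 / (17.19 * 17.96)
r = 304.12 / 308.7324
r = 0.9851

0.9851


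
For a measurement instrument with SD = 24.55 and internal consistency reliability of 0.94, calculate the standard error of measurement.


SEM = SD * sqrt(1 - rxx)
SEM = 24.55 * sqrt(1 - 0.94)
SEM = 24.55 * sqrt(0.06) = 24.55 * 0.244949
SEM = 6.0135

6.0135


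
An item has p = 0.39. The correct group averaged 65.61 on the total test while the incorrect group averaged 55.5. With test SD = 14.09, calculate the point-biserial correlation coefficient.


q = 1 - p = 0.61
rpb = ((M1 - M0) / SD) * sqrt(p * q)
rpb = ((65.61 - 55.5) / 14.09) * sqrt(0.39 * 0.61)
rpb = 0.35

0.35


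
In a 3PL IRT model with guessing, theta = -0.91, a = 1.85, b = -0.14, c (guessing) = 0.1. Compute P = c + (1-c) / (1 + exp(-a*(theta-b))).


logit = 1.85*(-0.91 - -0.14) = -1.4245
P* = 1/(1 + exp(--1.4245)) = 0.194
P = 0.1 + (1 - 0.1) * 0.194
P = 0.2746

0.2746


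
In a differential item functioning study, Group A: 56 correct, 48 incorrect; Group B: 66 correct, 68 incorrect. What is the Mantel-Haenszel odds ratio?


Odds_A = 56/48 = 1.1667
Odds_B = 66/68 = 0.9706
OR = Odds_A / Odds_B = 1.1667 / 0.9706
Exactly, OR = (56 * 68) / (48 * 66) = 3808 / 3168
OR = 1.202

1.202


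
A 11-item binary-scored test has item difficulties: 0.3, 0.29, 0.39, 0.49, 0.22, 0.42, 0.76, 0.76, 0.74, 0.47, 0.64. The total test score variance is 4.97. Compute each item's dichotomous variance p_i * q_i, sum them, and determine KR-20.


For each item, compute p_i * q_i:
  Item 1: 0.3 * 0.7 = 0.21
  Item 2: 0.29 * 0.71 = 0.2059
  Item 3: 0.39 * 0.61 = 0.2379
  Item 4: 0.49 * 0.51 = 0.2499
  Item 5: 0.22 * 0.78 = 0.1716
  Item 6: 0.42 * 0.58 = 0.2436
  Item 7: 0.76 * 0.24 = 0.1824
  Item 8: 0.76 * 0.24 = 0.1824
  Item 9: 0.74 * 0.26 = 0.1924
  Item 10: 0.47 * 0.53 = 0.2491
  Item 11: 0.64 * 0.36 = 0.2304
Sum(p_i * q_i) = 0.21 + 0.2059 + 0.2379 + 0.2499 + 0.1716 + 0.2436 + 0.1824 + 0.1824 + 0.1924 + 0.2491 + 0.2304 = 2.3556
KR-20 = (k/(k-1)) * (1 - Sum(p_i*q_i) / Var_total)
= (11/10) * (1 - 2.3556/4.97)
= 1.1 * 0.526
KR-20 = 0.5786

0.5786


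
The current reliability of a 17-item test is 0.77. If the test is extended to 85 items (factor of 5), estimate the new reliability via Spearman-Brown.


r_new = (n * rxx) / (1 + (n-1) * rxx)
r_new = (5 * 0.77) / (1 + 4 * 0.77)
r_new = 3.85 / 4.08
r_new = 0.9436

0.9436


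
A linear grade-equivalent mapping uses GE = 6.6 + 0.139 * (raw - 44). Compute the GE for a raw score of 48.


raw - median = 48 - 44 = 4
slope * diff = 0.139 * 4 = 0.556
GE = 6.6 + 0.556
GE = 7.156

7.156


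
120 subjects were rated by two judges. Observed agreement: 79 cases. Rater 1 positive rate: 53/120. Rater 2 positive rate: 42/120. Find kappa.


P_o = 79/120 = 0.658333
P_e = (53*42 + 67*78) / 14400 = 0.5175
kappa = (P_o - P_e) / (1 - P_e)
kappa = (0.658333 - 0.5175) / (1 - 0.5175)
kappa = 0.2919

0.2919


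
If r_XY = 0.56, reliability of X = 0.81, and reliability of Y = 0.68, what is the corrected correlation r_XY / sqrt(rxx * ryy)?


r_corrected = rxy / sqrt(rxx * ryy)
= 0.56 / sqrt(0.81 * 0.68)
= 0.56 / sqrt(0.5508)
= 0.56 / 0.742159
r_corrected = 0.7546

0.7546


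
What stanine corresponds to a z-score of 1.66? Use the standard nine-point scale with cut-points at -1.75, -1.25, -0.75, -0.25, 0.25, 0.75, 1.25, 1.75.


Stanine boundaries: [-1.75, -1.25, -0.75, -0.25, 0.25, 0.75, 1.25, 1.75]
z = 1.66
Check each boundary:
  z >= -1.75 -> could be stanine 2
  z >= -1.25 -> could be stanine 3
  z >= -0.75 -> could be stanine 4
  z >= -0.25 -> could be stanine 5
  z >= 0.25 -> could be stanine 6
  z >= 0.75 -> could be stanine 7
  z >= 1.25 -> could be stanine 8
  z < 1.75
Highest qualifying boundary gives stanine = 8

8


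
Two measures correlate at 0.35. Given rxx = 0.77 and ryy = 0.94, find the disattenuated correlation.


r_corrected = rxy / sqrt(rxx * ryy)
= 0.35 / sqrt(0.77 * 0.94)
= 0.35 / sqrt(0.7238)
= 0.35 / 0.850764
r_corrected = 0.4114

0.4114


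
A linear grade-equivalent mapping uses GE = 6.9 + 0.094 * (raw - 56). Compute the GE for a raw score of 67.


raw - median = 67 - 56 = 11
slope * diff = 0.094 * 11 = 1.034
GE = 6.9 + 1.034
GE = 7.934

7.934


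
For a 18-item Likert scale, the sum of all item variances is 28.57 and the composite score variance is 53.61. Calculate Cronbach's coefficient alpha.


alpha = (k/(k-1)) * (1 - sum(si^2)/s_total^2)
= (18/17) * (1 - 28.57/53.61)
alpha = 0.4946

0.4946


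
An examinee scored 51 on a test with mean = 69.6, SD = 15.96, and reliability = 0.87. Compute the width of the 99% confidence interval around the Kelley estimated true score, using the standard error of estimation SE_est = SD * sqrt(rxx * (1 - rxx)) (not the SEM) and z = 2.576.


True score estimate = 0.87*51 + 0.13*69.6 = 53.418
SE_est = SD * sqrt(rxx * (1 - rxx)) = 15.96 * sqrt(0.87 * 0.13) = 15.96 * sqrt(0.1131) = 5.367403
CI = T_est +/- z * SE_est, so width = 2 * z * SE_est = 2 * 2.576 * 5.367403
Width = 27.6529

27.6529


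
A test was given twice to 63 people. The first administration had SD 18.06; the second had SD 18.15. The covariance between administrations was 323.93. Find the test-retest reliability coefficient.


r = cov(X,Y) / (SD_X * SD_Y)
r = 323.93 / (18.06 * 18.15)
r = 323.93 / 327.789
r = 0.9882

0.9882


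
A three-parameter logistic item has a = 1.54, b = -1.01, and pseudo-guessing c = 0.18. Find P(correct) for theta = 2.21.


logit = 1.54*(2.21 - -1.01) = 4.9588
P* = 1/(1 + exp(-4.9588)) = 0.993
P = 0.18 + (1 - 0.18) * 0.993
P = 0.9943

0.9943


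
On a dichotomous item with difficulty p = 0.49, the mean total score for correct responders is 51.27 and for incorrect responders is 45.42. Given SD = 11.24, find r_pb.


q = 1 - p = 0.51
rpb = ((M1 - M0) / SD) * sqrt(p * q)
rpb = ((51.27 - 45.42) / 11.24) * sqrt(0.49 * 0.51)
rpb = 0.2602

0.2602


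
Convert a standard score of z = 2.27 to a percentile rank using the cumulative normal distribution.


CDF(z) = 0.5 * (1 + erf(z/sqrt(2)))
erf(1.6051) = 0.9768
CDF = 0.9884
Percentile rank = 0.9884 * 100 = 98.84

98.84


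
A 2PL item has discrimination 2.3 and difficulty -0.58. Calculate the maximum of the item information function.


For 2PL, max info at theta = b = -0.58
I_max = a^2 / 4 = 2.3^2 / 4
= 5.29 / 4
I_max = 1.3225

1.3225


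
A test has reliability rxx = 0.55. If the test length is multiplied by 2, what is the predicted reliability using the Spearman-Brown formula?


r_new = (n * rxx) / (1 + (n-1) * rxx)
r_new = (2 * 0.55) / (1 + 1 * 0.55)
r_new = 1.1 / 1.55
r_new = 0.7097

0.7097


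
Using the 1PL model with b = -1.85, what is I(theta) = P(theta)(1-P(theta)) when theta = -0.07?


P = 1/(1+exp(-(-0.07--1.85))) = 0.8557
I = P*(1-P) = 0.8557 * 0.1443
I = 0.1235

0.1235


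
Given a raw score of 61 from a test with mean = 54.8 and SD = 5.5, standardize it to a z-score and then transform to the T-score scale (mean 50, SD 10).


z = (X - mean) / SD = (61 - 54.8) / 5.5
z = 6.2 / 5.5
z = 1.1273
T-score = T = 50 + 10z
Carry z at full precision (z = 6.2 / 5.5) into the conversion:
T-score = 50 + 10 * (6.2 / 5.5) = 50 + 62 / 5.5
T-score = 50 + 11.2727
T-score = 61.2727

61.2727


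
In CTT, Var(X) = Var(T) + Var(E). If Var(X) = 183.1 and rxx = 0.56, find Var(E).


var_true = rxx * var_obs = 0.56 * 183.1 = 102.536
var_error = var_obs - var_true
var_error = 183.1 - 102.536
var_error = 80.564

80.564


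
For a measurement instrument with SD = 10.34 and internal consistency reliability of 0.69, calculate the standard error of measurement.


SEM = SD * sqrt(1 - rxx)
SEM = 10.34 * sqrt(1 - 0.69)
SEM = 10.34 * sqrt(0.31) = 10.34 * 0.556776
SEM = 5.7571

5.7571


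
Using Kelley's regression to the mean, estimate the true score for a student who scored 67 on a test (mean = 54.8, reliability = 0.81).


T_est = rxx * X + (1 - rxx) * mean
T_est = 0.81 * 67 + 0.19 * 54.8
T_est = 54.27 + 10.412
T_est = 64.682

64.682


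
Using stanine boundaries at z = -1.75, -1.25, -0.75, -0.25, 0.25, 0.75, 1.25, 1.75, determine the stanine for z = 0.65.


Stanine boundaries: [-1.75, -1.25, -0.75, -0.25, 0.25, 0.75, 1.25, 1.75]
z = 0.65
Check each boundary:
  z >= -1.75 -> could be stanine 2
  z >= -1.25 -> could be stanine 3
  z >= -0.75 -> could be stanine 4
  z >= -0.25 -> could be stanine 5
  z >= 0.25 -> could be stanine 6
  z < 0.75
  z < 1.25
  z < 1.75
Highest qualifying boundary gives stanine = 6

6


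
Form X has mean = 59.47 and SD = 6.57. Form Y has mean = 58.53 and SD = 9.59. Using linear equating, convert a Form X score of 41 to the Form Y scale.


slope = SD_Y / SD_X = 9.59 / 6.57 ~ 1.4597
intercept = mean_Y - slope * mean_X = 58.53 - (9.59 / 6.57) * 59.47 ~ -28.2763
Y = slope * X + intercept. To avoid rounding drift from the rounded slope/intercept, evaluate the equivalent form Y = mean_Y + SD_Y * (X - mean_X) / SD_X at full precision:
Y = 58.53 + 9.59 * (41 - 59.47) / 6.57
Y = 58.53 - 9.59 * 18.47 / 6.57
Y = 58.53 - 177.1273 / 6.57
Y = 58.53 - 26.96
Y = 31.57

31.57


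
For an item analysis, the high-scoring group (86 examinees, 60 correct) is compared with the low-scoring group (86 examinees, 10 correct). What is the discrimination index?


p_upper = 60/86 = 0.6977
p_lower = 10/86 = 0.1163
D = 0.6977 - 0.1163 = 0.5814

0.5814


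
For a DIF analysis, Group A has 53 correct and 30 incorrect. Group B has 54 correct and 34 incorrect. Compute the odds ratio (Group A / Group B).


Odds_A = 53/30 = 1.7667
Odds_B = 54/34 = 1.5882
OR = Odds_A / Odds_B = 1.7667 / 1.5882
Exactly, OR = (53 * 34) / (30 * 54) = 1802 / 1620
OR = 1.1123

1.1123


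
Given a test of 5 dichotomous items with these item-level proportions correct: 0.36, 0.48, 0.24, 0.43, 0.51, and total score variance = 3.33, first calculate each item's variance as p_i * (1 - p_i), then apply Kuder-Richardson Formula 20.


For each item, compute p_i * q_i:
  Item 1: 0.36 * 0.64 = 0.2304
  Item 2: 0.48 * 0.52 = 0.2496
  Item 3: 0.24 * 0.76 = 0.1824
  Item 4: 0.43 * 0.57 = 0.2451
  Item 5: 0.51 * 0.49 = 0.2499
Sum(p_i * q_i) = 0.2304 + 0.2496 + 0.1824 + 0.2451 + 0.2499 = 1.1574
KR-20 = (k/(k-1)) * (1 - Sum(p_i*q_i) / Var_total)
= (5/4) * (1 - 1.1574/3.33)
= 1.25 * 0.6524
KR-20 = 0.8155

0.8155


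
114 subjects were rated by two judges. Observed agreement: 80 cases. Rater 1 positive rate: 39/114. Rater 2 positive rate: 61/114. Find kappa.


P_o = 80/114 = 0.701754
P_e = (39*61 + 75*53) / 12996 = 0.48892
kappa = (P_o - P_e) / (1 - P_e)
kappa = (0.701754 - 0.48892) / (1 - 0.48892)
kappa = 0.4164

0.4164


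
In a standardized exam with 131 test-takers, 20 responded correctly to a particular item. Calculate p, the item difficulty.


Item difficulty p = number correct / total examinees
p = 20 / 131
p = 0.1527

0.1527


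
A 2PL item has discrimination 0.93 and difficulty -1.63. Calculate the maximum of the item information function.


For 2PL, max info at theta = b = -1.63
I_max = a^2 / 4 = 0.93^2 / 4
= 0.8649 / 4
I_max = 0.2162

0.2162


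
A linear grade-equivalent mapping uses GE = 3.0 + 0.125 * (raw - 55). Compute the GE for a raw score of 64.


raw - median = 64 - 55 = 9
slope * diff = 0.125 * 9 = 1.125
GE = 3.0 + 1.125
GE = 4.125

4.125


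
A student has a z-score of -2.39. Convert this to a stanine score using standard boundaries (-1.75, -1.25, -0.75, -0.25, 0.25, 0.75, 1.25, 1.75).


Stanine boundaries: [-1.75, -1.25, -0.75, -0.25, 0.25, 0.75, 1.25, 1.75]
z = -2.39
Check each boundary:
  z < -1.75
  z < -1.25
  z < -0.75
  z < -0.25
  z < 0.25
  z < 0.75
  z < 1.25
  z < 1.75
Highest qualifying boundary gives stanine = 1

1


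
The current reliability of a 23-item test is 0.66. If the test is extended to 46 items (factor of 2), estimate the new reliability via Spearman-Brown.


r_new = (n * rxx) / (1 + (n-1) * rxx)
r_new = (2 * 0.66) / (1 + 1 * 0.66)
r_new = 1.32 / 1.66
r_new = 0.7952

0.7952


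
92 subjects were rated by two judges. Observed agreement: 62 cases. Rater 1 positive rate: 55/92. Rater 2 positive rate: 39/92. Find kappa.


P_o = 62/92 = 0.673913
P_e = (55*39 + 37*53) / 8464 = 0.485113
kappa = (P_o - P_e) / (1 - P_e)
kappa = (0.673913 - 0.485113) / (1 - 0.485113)
kappa = 0.3667

0.3667


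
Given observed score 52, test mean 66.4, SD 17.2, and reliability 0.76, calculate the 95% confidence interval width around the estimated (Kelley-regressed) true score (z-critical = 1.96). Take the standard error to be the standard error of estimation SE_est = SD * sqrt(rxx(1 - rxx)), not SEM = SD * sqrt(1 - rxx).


True score estimate = 0.76*52 + 0.24*66.4 = 55.456
SE_est = SD * sqrt(rxx * (1 - rxx)) = 17.2 * sqrt(0.76 * 0.24) = 17.2 * sqrt(0.1824) = 7.34583
CI = T_est +/- z * SE_est, so width = 2 * z * SE_est = 2 * 1.96 * 7.34583
Width = 28.7957

28.7957


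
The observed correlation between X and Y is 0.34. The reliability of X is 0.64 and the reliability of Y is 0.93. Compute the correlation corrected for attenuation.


r_corrected = rxy / sqrt(rxx * ryy)
= 0.34 / sqrt(0.64 * 0.93)
= 0.34 / sqrt(0.5952)
= 0.34 / 0.771492
r_corrected = 0.4407

0.4407


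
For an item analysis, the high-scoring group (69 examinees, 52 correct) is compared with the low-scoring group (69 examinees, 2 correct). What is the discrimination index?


p_upper = 52/69 = 0.7536
p_lower = 2/69 = 0.029
D = 0.7536 - 0.029 = 0.7246

0.7246


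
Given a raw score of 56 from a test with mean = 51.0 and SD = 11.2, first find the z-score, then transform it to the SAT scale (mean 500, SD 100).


z = (X - mean) / SD = (56 - 51.0) / 11.2
z = 5.0 / 11.2
z = 0.4464
SAT-scale = SAT = 500 + 100z
Carry z at full precision (z = 5.0 / 11.2) into the conversion:
SAT-scale = 500 + 100 * (5.0 / 11.2) = 500 + 500 / 11.2
SAT-scale = 500 + 44.6429
SAT-scale = 544.6429

544.6429


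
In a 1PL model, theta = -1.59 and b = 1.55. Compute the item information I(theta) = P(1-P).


P = 1/(1+exp(-(-1.59-1.55))) = 0.0415
I = P*(1-P) = 0.0415 * 0.9585
I = 0.0398

0.0398


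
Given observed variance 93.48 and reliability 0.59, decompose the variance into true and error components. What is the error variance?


var_true = rxx * var_obs = 0.59 * 93.48 = 55.1532
var_error = var_obs - var_true
var_error = 93.48 - 55.1532
var_error = 38.3268

38.3268


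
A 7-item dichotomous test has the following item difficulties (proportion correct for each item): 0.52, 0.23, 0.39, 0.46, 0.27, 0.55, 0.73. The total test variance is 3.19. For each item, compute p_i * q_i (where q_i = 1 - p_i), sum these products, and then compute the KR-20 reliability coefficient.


For each item, compute p_i * q_i:
  Item 1: 0.52 * 0.48 = 0.2496
  Item 2: 0.23 * 0.77 = 0.1771
  Item 3: 0.39 * 0.61 = 0.2379
  Item 4: 0.46 * 0.54 = 0.2484
  Item 5: 0.27 * 0.73 = 0.1971
  Item 6: 0.55 * 0.45 = 0.2475
  Item 7: 0.73 * 0.27 = 0.1971
Sum(p_i * q_i) = 0.2496 + 0.1771 + 0.2379 + 0.2484 + 0.1971 + 0.2475 + 0.1971 = 1.5547
KR-20 = (k/(k-1)) * (1 - Sum(p_i*q_i) / Var_total)
= (7/6) * (1 - 1.5547/3.19)
= 1.1667 * 0.5126
KR-20 = 0.5981

0.5981


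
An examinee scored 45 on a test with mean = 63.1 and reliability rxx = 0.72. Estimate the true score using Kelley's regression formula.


T_est = rxx * X + (1 - rxx) * mean
T_est = 0.72 * 45 + 0.28 * 63.1
T_est = 32.4 + 17.668
T_est = 50.068

50.068


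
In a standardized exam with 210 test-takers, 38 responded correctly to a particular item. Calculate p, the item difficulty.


Item difficulty p = number correct / total examinees
p = 38 / 210
p = 0.181

0.181


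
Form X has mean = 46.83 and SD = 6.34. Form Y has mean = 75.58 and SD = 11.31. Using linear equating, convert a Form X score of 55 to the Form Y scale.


slope = SD_Y / SD_X = 11.31 / 6.34 ~ 1.7839
intercept = mean_Y - slope * mean_X = 75.58 - (11.31 / 6.34) * 46.83 ~ -7.9606
Y = slope * X + intercept. To avoid rounding drift from the rounded slope/intercept, evaluate the equivalent form Y = mean_Y + SD_Y * (X - mean_X) / SD_X at full precision:
Y = 75.58 + 11.31 * (55 - 46.83) / 6.34
Y = 75.58 + 11.31 * 8.17 / 6.34
Y = 75.58 + 92.4027 / 6.34
Y = 75.58 + 14.5746
Y = 90.1546

90.1546


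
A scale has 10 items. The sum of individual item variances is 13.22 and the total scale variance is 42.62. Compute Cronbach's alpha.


alpha = (k/(k-1)) * (1 - sum(si^2)/s_total^2)
= (10/9) * (1 - 13.22/42.62)
alpha = 0.7665

0.7665


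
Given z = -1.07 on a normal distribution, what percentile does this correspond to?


CDF(z) = 0.5 * (1 + erf(z/sqrt(2)))
erf(-0.7566) = -0.7154
CDF = 0.1423
Percentile rank = 0.1423 * 100 = 14.23

14.23


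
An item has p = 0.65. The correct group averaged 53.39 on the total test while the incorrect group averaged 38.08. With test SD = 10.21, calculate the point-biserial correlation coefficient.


q = 1 - p = 0.35
rpb = ((M1 - M0) / SD) * sqrt(p * q)
rpb = ((53.39 - 38.08) / 10.21) * sqrt(0.65 * 0.35)
rpb = 0.7152

0.7152


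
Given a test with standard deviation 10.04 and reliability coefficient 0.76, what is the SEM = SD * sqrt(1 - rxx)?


SEM = SD * sqrt(1 - rxx)
SEM = 10.04 * sqrt(1 - 0.76)
SEM = 10.04 * sqrt(0.24) = 10.04 * 0.489898
SEM = 4.9186

4.9186


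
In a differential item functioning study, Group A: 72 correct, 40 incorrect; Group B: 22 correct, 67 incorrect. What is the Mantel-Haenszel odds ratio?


Odds_A = 72/40 = 1.8
Odds_B = 22/67 = 0.3284
OR = Odds_A / Odds_B = 1.8 / 0.3284
Exactly, OR = (72 * 67) / (40 * 22) = 4824 / 880
OR = 5.4818

5.4818


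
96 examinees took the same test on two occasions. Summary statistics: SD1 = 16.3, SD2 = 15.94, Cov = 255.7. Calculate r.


r = cov(X,Y) / (SD_X * SD_Y)
r = 255.7 / (16.3 * 15.94)
r = 255.7 / 259.822
r = 0.9841

0.9841


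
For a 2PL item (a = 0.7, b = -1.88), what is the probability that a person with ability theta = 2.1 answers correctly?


a*(theta - b) = 0.7 * (2.1 - -1.88) = 2.786
exp(-2.786) = 0.0617
P = 1 / (1 + 0.0617)
P = 0.9419

0.9419


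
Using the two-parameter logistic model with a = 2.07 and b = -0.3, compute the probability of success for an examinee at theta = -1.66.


a*(theta - b) = 2.07 * (-1.66 - -0.3) = -2.8152
exp(--2.8152) = 16.6965
P = 1 / (1 + 16.6965)
P = 0.0565

0.0565


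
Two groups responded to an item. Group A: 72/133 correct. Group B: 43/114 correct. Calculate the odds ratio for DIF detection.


Odds_A = 72/61 = 1.1803
Odds_B = 43/71 = 0.6056
OR = Odds_A / Odds_B = 1.1803 / 0.6056
Exactly, OR = (72 * 71) / (61 * 43) = 5112 / 2623
OR = 1.9489

1.9489


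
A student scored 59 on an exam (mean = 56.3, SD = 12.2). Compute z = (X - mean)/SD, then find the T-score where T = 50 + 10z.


z = (X - mean) / SD = (59 - 56.3) / 12.2
z = 2.7 / 12.2
z = 0.2213
T-score = T = 50 + 10z
Carry z at full precision (z = 2.7 / 12.2) into the conversion:
T-score = 50 + 10 * (2.7 / 12.2) = 50 + 27 / 12.2
T-score = 50 + 2.2131
T-score = 52.2131

52.2131


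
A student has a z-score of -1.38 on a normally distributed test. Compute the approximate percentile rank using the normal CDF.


CDF(z) = 0.5 * (1 + erf(z/sqrt(2)))
erf(-0.9758) = -0.8324
CDF = 0.0838
Percentile rank = 0.0838 * 100 = 8.38

8.38


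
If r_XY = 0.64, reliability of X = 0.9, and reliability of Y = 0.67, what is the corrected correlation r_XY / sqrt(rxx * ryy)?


r_corrected = rxy / sqrt(rxx * ryy)
= 0.64 / sqrt(0.9 * 0.67)
= 0.64 / sqrt(0.603)
= 0.64 / 0.776531
r_corrected = 0.8242

0.8242


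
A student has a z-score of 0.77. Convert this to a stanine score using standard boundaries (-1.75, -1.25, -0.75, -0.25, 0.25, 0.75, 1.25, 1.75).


Stanine boundaries: [-1.75, -1.25, -0.75, -0.25, 0.25, 0.75, 1.25, 1.75]
z = 0.77
Check each boundary:
  z >= -1.75 -> could be stanine 2
  z >= -1.25 -> could be stanine 3
  z >= -0.75 -> could be stanine 4
  z >= -0.25 -> could be stanine 5
  z >= 0.25 -> could be stanine 6
  z >= 0.75 -> could be stanine 7
  z < 1.25
  z < 1.75
Highest qualifying boundary gives stanine = 7

7


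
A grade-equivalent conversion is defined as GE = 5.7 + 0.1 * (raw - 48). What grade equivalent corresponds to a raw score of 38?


raw - median = 38 - 48 = -10
slope * diff = 0.1 * -10 = -1.0
GE = 5.7 + -1.0
GE = 4.7

4.7


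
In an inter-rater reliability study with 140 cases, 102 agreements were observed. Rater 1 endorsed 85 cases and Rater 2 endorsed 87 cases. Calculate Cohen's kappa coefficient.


P_o = 102/140 = 0.728571
P_e = (85*87 + 55*53) / 19600 = 0.52602
kappa = (P_o - P_e) / (1 - P_e)
kappa = (0.728571 - 0.52602) / (1 - 0.52602)
kappa = 0.4273

0.4273


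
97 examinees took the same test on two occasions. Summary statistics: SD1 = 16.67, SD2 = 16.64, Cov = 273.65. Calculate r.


r = cov(X,Y) / (SD_X * SD_Y)
r = 273.65 / (16.67 * 16.64)
r = 273.65 / 277.3888
r = 0.9865

0.9865


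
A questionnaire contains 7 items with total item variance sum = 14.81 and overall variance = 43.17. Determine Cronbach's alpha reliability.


alpha = (k/(k-1)) * (1 - sum(si^2)/s_total^2)
= (7/6) * (1 - 14.81/43.17)
alpha = 0.7664

0.7664


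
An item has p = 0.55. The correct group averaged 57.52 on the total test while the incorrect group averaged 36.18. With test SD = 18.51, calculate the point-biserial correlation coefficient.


q = 1 - p = 0.45
rpb = ((M1 - M0) / SD) * sqrt(p * q)
rpb = ((57.52 - 36.18) / 18.51) * sqrt(0.55 * 0.45)
rpb = 0.5736

0.5736


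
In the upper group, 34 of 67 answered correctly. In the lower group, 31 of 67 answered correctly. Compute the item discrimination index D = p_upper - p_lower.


p_upper = 34/67 = 0.5075
p_lower = 31/67 = 0.4627
D = 0.5075 - 0.4627 = 0.0448

0.0448


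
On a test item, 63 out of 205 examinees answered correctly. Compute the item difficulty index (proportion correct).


Item difficulty p = number correct / total examinees
p = 63 / 205
p = 0.3073

0.3073


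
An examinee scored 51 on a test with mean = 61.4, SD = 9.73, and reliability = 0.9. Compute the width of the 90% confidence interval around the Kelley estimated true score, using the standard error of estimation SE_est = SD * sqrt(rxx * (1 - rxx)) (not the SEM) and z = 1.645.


True score estimate = 0.9*51 + 0.1*61.4 = 52.04
SE_est = SD * sqrt(rxx * (1 - rxx)) = 9.73 * sqrt(0.9 * 0.1) = 9.73 * sqrt(0.09) = 2.919
CI = T_est +/- z * SE_est, so width = 2 * z * SE_est = 2 * 1.645 * 2.919
Width = 9.6035

9.6035


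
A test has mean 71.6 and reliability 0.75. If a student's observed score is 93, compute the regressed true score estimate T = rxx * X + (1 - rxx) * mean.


T_est = rxx * X + (1 - rxx) * mean
T_est = 0.75 * 93 + 0.25 * 71.6
T_est = 69.75 + 17.9
T_est = 87.65

87.65


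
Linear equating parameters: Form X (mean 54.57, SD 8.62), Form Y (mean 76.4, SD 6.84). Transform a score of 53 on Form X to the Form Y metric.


slope = SD_Y / SD_X = 6.84 / 8.62 ~ 0.7935
intercept = mean_Y - slope * mean_X = 76.4 - (6.84 / 8.62) * 54.57 ~ 33.0985
Y = slope * X + intercept. To avoid rounding drift from the rounded slope/intercept, evaluate the equivalent form Y = mean_Y + SD_Y * (X - mean_X) / SD_X at full precision:
Y = 76.4 + 6.84 * (53 - 54.57) / 8.62
Y = 76.4 - 6.84 * 1.57 / 8.62
Y = 76.4 - 10.7388 / 8.62
Y = 76.4 - 1.2458
Y = 75.1542

75.1542


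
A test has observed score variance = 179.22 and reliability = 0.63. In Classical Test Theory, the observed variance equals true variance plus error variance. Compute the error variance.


var_true = rxx * var_obs = 0.63 * 179.22 = 112.9086
var_error = var_obs - var_true
var_error = 179.22 - 112.9086
var_error = 66.3114

66.3114


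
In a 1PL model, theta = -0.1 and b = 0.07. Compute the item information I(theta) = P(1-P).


P = 1/(1+exp(-(-0.1-0.07))) = 0.4576
I = P*(1-P) = 0.4576 * 0.5424
I = 0.2482

0.2482


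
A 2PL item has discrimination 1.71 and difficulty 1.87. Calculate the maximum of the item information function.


For 2PL, max info at theta = b = 1.87
I_max = a^2 / 4 = 1.71^2 / 4
= 2.9241 / 4
I_max = 0.731

0.731


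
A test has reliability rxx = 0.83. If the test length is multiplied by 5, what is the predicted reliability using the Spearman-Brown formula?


r_new = (n * rxx) / (1 + (n-1) * rxx)
r_new = (5 * 0.83) / (1 + 4 * 0.83)
r_new = 4.15 / 4.32
r_new = 0.9606

0.9606


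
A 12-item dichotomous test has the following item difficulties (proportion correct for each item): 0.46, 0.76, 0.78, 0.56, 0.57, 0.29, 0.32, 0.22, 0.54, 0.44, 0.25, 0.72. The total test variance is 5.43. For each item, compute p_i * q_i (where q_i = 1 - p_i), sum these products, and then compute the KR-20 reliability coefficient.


For each item, compute p_i * q_i:
  Item 1: 0.46 * 0.54 = 0.2484
  Item 2: 0.76 * 0.24 = 0.1824
  Item 3: 0.78 * 0.22 = 0.1716
  Item 4: 0.56 * 0.44 = 0.2464
  Item 5: 0.57 * 0.43 = 0.2451
  Item 6: 0.29 * 0.71 = 0.2059
  Item 7: 0.32 * 0.68 = 0.2176
  Item 8: 0.22 * 0.78 = 0.1716
  Item 9: 0.54 * 0.46 = 0.2484
  Item 10: 0.44 * 0.56 = 0.2464
  Item 11: 0.25 * 0.75 = 0.1875
  Item 12: 0.72 * 0.28 = 0.2016
Sum(p_i * q_i) = 0.2484 + 0.1824 + 0.1716 + 0.2464 + 0.2451 + 0.2059 + 0.2176 + 0.1716 + 0.2484 + 0.2464 + 0.1875 + 0.2016 = 2.5729
KR-20 = (k/(k-1)) * (1 - Sum(p_i*q_i) / Var_total)
= (12/11) * (1 - 2.5729/5.43)
= 1.0909 * 0.5262
KR-20 = 0.574

0.574


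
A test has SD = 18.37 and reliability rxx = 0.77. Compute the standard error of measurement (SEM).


SEM = SD * sqrt(1 - rxx)
SEM = 18.37 * sqrt(1 - 0.77)
SEM = 18.37 * sqrt(0.23) = 18.37 * 0.479583
SEM = 8.8099

8.8099


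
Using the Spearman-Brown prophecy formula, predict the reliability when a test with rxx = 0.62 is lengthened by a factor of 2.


r_new = (n * rxx) / (1 + (n-1) * rxx)
r_new = (2 * 0.62) / (1 + 1 * 0.62)
r_new = 1.24 / 1.62
r_new = 0.7654

0.7654


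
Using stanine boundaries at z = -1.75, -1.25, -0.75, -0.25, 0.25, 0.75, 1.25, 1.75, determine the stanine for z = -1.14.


Stanine boundaries: [-1.75, -1.25, -0.75, -0.25, 0.25, 0.75, 1.25, 1.75]
z = -1.14
Check each boundary:
  z >= -1.75 -> could be stanine 2
  z >= -1.25 -> could be stanine 3
  z < -0.75
  z < -0.25
  z < 0.25
  z < 0.75
  z < 1.25
  z < 1.75
Highest qualifying boundary gives stanine = 3

3


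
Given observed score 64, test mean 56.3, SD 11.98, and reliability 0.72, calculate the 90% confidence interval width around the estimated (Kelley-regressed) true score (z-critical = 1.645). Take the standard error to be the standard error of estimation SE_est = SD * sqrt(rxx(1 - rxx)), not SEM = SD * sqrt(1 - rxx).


True score estimate = 0.72*64 + 0.28*56.3 = 61.844
SE_est = SD * sqrt(rxx * (1 - rxx)) = 11.98 * sqrt(0.72 * 0.28) = 11.98 * sqrt(0.2016) = 5.379007
CI = T_est +/- z * SE_est, so width = 2 * z * SE_est = 2 * 1.645 * 5.379007
Width = 17.6969

17.6969


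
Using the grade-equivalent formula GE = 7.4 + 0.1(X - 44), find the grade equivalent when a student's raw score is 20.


raw - median = 20 - 44 = -24
slope * diff = 0.1 * -24 = -2.4
GE = 7.4 + -2.4
GE = 5.0

5.0


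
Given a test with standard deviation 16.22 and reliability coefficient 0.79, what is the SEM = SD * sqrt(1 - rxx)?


SEM = SD * sqrt(1 - rxx)
SEM = 16.22 * sqrt(1 - 0.79)
SEM = 16.22 * sqrt(0.21) = 16.22 * 0.458258
SEM = 7.4329

7.4329


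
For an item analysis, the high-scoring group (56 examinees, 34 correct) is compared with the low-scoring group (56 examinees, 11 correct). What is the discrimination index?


p_upper = 34/56 = 0.6071
p_lower = 11/56 = 0.1964
D = 0.6071 - 0.1964 = 0.4107

0.4107


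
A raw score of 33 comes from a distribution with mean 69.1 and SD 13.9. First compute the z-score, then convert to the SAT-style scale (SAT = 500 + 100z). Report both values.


z = (X - mean) / SD = (33 - 69.1) / 13.9
z = -36.1 / 13.9
z = -2.5971
SAT-scale = SAT = 500 + 100z
Carry z at full precision (z = -36.1 / 13.9) into the conversion:
SAT-scale = 500 + 100 * (-36.1 / 13.9) = 500 + -3610 / 13.9
SAT-scale = 500 + -259.7122
SAT-scale = 240.2878

240.2878


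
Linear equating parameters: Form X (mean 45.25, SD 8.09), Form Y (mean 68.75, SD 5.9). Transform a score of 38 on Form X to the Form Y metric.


slope = SD_Y / SD_X = 5.9 / 8.09 ~ 0.7293
intercept = mean_Y - slope * mean_X = 68.75 - (5.9 / 8.09) * 45.25 ~ 35.7494
Y = slope * X + intercept. To avoid rounding drift from the rounded slope/intercept, evaluate the equivalent form Y = mean_Y + SD_Y * (X - mean_X) / SD_X at full precision:
Y = 68.75 + 5.9 * (38 - 45.25) / 8.09
Y = 68.75 - 5.9 * 7.25 / 8.09
Y = 68.75 - 42.775 / 8.09
Y = 68.75 - 5.2874
Y = 63.4626

63.4626


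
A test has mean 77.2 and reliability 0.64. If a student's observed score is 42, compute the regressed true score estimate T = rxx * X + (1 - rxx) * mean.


T_est = rxx * X + (1 - rxx) * mean
T_est = 0.64 * 42 + 0.36 * 77.2
T_est = 26.88 + 27.792
T_est = 54.672

54.672


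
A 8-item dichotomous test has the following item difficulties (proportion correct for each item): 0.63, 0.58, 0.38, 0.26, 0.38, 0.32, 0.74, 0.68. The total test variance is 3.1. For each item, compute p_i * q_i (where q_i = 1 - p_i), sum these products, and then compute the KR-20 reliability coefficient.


For each item, compute p_i * q_i:
  Item 1: 0.63 * 0.37 = 0.2331
  Item 2: 0.58 * 0.42 = 0.2436
  Item 3: 0.38 * 0.62 = 0.2356
  Item 4: 0.26 * 0.74 = 0.1924
  Item 5: 0.38 * 0.62 = 0.2356
  Item 6: 0.32 * 0.68 = 0.2176
  Item 7: 0.74 * 0.26 = 0.1924
  Item 8: 0.68 * 0.32 = 0.2176
Sum(p_i * q_i) = 0.2331 + 0.2436 + 0.2356 + 0.1924 + 0.2356 + 0.2176 + 0.1924 + 0.2176 = 1.7679
KR-20 = (k/(k-1)) * (1 - Sum(p_i*q_i) / Var_total)
= (8/7) * (1 - 1.7679/3.1)
= 1.1429 * 0.4297
KR-20 = 0.4911

0.4911


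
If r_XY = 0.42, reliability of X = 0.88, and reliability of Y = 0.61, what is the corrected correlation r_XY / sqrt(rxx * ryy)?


r_corrected = rxy / sqrt(rxx * ryy)
= 0.42 / sqrt(0.88 * 0.61)
= 0.42 / sqrt(0.5368)
= 0.42 / 0.732666
r_corrected = 0.5732

0.5732


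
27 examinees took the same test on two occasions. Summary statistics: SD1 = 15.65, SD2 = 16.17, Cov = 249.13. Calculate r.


r = cov(X,Y) / (SD_X * SD_Y)
r = 249.13 / (15.65 * 16.17)
r = 249.13 / 253.0605
r = 0.9845

0.9845


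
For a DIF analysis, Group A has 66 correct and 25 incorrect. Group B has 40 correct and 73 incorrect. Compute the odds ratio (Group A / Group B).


Odds_A = 66/25 = 2.64
Odds_B = 40/73 = 0.5479
OR = Odds_A / Odds_B = 2.64 / 0.5479
Exactly, OR = (66 * 73) / (25 * 40) = 4818 / 1000
OR = 4.818

4.818


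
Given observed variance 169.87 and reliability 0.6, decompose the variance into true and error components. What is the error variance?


var_true = rxx * var_obs = 0.6 * 169.87 = 101.922
var_error = var_obs - var_true
var_error = 169.87 - 101.922
var_error = 67.948

67.948


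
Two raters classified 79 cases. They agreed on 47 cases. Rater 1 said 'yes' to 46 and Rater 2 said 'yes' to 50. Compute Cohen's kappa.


P_o = 47/79 = 0.594937
P_e = (46*50 + 33*29) / 6241 = 0.521871
kappa = (P_o - P_e) / (1 - P_e)
kappa = (0.594937 - 0.521871) / (1 - 0.521871)
kappa = 0.1528

0.1528


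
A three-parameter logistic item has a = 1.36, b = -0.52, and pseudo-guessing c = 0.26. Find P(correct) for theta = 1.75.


logit = 1.36*(1.75 - -0.52) = 3.0872
P* = 1/(1 + exp(-3.0872)) = 0.9564
P = 0.26 + (1 - 0.26) * 0.9564
P = 0.9677

0.9677


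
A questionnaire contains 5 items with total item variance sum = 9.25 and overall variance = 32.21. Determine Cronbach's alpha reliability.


alpha = (k/(k-1)) * (1 - sum(si^2)/s_total^2)
= (5/4) * (1 - 9.25/32.21)
alpha = 0.891

0.891


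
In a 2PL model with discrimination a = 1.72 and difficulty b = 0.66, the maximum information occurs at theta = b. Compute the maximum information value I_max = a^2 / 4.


For 2PL, max info at theta = b = 0.66
I_max = a^2 / 4 = 1.72^2 / 4
= 2.9584 / 4
I_max = 0.7396

0.7396


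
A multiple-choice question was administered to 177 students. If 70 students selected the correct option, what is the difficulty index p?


Item difficulty p = number correct / total examinees
p = 70 / 177
p = 0.3955

0.3955


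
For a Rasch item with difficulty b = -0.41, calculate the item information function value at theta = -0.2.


P = 1/(1+exp(-(-0.2--0.41))) = 0.5523
I = P*(1-P) = 0.5523 * 0.4477
I = 0.2473

0.2473


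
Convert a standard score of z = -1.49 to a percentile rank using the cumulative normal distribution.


CDF(z) = 0.5 * (1 + erf(z/sqrt(2)))
erf(-1.0536) = -0.8638
CDF = 0.0681
Percentile rank = 0.0681 * 100 = 6.81

6.81


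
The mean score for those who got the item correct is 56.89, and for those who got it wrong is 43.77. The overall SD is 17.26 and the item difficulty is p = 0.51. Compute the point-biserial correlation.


q = 1 - p = 0.49
rpb = ((M1 - M0) / SD) * sqrt(p * q)
rpb = ((56.89 - 43.77) / 17.26) * sqrt(0.51 * 0.49)
rpb = 0.38

0.38
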